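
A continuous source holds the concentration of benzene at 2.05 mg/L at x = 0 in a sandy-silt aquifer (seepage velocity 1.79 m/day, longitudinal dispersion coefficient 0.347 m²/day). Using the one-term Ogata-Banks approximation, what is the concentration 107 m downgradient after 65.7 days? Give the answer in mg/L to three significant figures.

1.93 mg/L

For a continuous step input, C/C₀ ≈ ½·erfc((x−vt)/(2√(Dt))).
vt = 1.79 × 65.7 = 117.603 m and 2√(Dt) = 2√(0.347 × 65.7) = 9.549 m.
Argument (x−vt)/(2√(Dt)) = (107 − 117.603)/9.549 = -1.110; ½·erfc(-1.110) = 0.9418.
C = 2.05 × 0.9418 = 1.93 mg/L.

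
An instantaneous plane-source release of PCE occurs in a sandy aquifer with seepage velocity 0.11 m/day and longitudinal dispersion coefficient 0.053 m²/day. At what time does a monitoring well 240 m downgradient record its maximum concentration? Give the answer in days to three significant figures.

For the 1D instantaneous-source solution, setting ∂C/∂t = 0 at fixed x gives v²t² + 2Dt − x² = 0, so t = (√(D² + v²x²) − D)/v².
√(D² + v²x²) = √(0.053² + 0.11² × 240²) = 26.40; v² = 0.0121.
t = (26.40 − 0.053)/0.0121 = 2180 days (vs. the pure-advection estimate x/v = 2180 d).

2180 days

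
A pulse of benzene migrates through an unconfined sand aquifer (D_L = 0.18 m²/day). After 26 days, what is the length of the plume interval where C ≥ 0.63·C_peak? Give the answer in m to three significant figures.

5.88 m

The plume is Gaussian with σ = √(2Dt) = √(2 × 0.18 × 26) = 3.059 m.
C/C_peak = exp(−Δx²/(2σ²)) = 0.63 ⇒ Δx = σ·√(−2 ln 0.63) = 3.059 × 0.9613 = 2.941 m.
Width = 2Δx = 5.88 m.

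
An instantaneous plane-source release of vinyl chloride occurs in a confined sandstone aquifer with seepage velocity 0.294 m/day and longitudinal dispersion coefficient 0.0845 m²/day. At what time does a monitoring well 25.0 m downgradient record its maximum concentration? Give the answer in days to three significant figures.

84.1 days

For the 1D instantaneous-source solution, setting ∂C/∂t = 0 at fixed x gives v²t² + 2Dt − x² = 0, so t = (√(D² + v²x²) − D)/v².
√(D² + v²x²) = √(0.0845² + 0.294² × 25.0²) = 7.350; v² = 0.086436.
t = (7.350 − 0.0845)/0.086436 = 84.1 days (vs. the pure-advection estimate x/v = 85.0 d).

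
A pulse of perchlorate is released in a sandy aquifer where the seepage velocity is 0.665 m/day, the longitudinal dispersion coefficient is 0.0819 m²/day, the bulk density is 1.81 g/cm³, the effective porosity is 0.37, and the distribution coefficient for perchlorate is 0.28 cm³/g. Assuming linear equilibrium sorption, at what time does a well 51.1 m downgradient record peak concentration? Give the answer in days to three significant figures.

182 days

Retardation factor R = 1 + ρ_b·K_d/n = 1 + 1.81 × 0.28/0.37 = 2.370.
Sorption retards both mechanisms: v_R = v/R = 0.2806 m/day, D_R = D/R = 0.03456 m²/day.
Peak time from v_R²t² + 2D_R t − x² = 0: t = (√(D_R² + v_R²x²) − D_R)/v_R².
√(D_R² + v_R²x²) = √(0.03456² + 0.2806² × 51.1²) = 14.34; v_R² = 0.07874.
t = (14.34 − 0.03456)/0.07874 = 182 days.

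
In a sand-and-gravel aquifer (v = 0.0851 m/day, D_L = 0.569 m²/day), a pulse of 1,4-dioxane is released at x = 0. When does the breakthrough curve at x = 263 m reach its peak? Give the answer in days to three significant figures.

For the 1D instantaneous-source solution, setting ∂C/∂t = 0 at fixed x gives v²t² + 2Dt − x² = 0, so t = (√(D² + v²x²) − D)/v².
√(D² + v²x²) = √(0.569² + 0.0851² × 263²) = 22.39; v² = 0.00724201.
t = (22.39 − 0.569)/0.00724201 = 3010 days (vs. the pure-advection estimate x/v = 3090 d).

3010 days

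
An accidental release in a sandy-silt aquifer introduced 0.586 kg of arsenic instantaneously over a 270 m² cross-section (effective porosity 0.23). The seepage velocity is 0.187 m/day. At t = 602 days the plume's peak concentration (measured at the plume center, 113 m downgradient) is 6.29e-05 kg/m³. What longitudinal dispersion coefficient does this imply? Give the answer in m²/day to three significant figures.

2.98 m²/day

At the plume center C_max = M/(n_e·A·√(4πDt)), so D = M²/(4πt·(n_e·A·C_max)²).
n_e·A·C_max = 0.23 × 270 × 6.29e-05 = 0.003906 kg/m.
D = 0.586²/(4π × 602 × 0.003906²) = 2.98 m²/day.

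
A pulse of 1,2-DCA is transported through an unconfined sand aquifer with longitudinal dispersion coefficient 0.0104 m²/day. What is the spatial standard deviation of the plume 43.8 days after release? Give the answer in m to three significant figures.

0.954 m

Dispersive spreading gives a Gaussian with σ² = 2Dt; advection only shifts the center.
σ = √(2 × 0.0104 × 43.8) = 0.954 m.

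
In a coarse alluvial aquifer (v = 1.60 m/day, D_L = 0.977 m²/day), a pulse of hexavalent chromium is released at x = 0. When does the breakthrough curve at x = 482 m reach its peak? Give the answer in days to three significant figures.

301 days

For the 1D instantaneous-source solution, setting ∂C/∂t = 0 at fixed x gives v²t² + 2Dt − x² = 0, so t = (√(D² + v²x²) − D)/v².
√(D² + v²x²) = √(0.977² + 1.60² × 482²) = 771.2; v² = 2.56.
t = (771.2 − 0.977)/2.56 = 301 days (vs. the pure-advection estimate x/v = 301 d).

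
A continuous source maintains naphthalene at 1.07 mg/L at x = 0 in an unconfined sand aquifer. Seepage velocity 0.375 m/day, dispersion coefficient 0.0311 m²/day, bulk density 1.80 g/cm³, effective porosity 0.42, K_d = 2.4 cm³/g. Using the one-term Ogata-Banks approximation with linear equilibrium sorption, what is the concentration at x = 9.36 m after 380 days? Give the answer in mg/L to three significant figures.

1.06 mg/L

Retardation factor R = 1 + ρ_b·K_d/n = 1 + 1.80 × 2.4/0.42 = 11.29.
Sorption retards both mechanisms: v_R = v/R = 0.03322 m/day, D_R = D/R = 0.002755 m²/day.
v_R·t = 0.03322 × 380 = 12.6236 m; 2√(D_R t) = 2.046 m; argument = (9.36 − 12.6236)/2.046 = -1.595.
C = C₀ × ½·erfc(-1.595) = 1.07 × 0.9880 = 1.06 mg/L.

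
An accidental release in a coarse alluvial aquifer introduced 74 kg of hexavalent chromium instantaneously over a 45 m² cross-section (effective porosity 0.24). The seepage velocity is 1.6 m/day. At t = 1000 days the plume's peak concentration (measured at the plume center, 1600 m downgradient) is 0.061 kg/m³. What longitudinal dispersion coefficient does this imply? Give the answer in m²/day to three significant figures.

At the plume center C_max = M/(n_e·A·√(4πDt)), so D = M²/(4πt·(n_e·A·C_max)²).
n_e·A·C_max = 0.24 × 45 × 0.061 = 0.6588 kg/m.
D = 74²/(4π × 1000 × 0.6588²) = 1.00 m²/day.

1.00 m²/day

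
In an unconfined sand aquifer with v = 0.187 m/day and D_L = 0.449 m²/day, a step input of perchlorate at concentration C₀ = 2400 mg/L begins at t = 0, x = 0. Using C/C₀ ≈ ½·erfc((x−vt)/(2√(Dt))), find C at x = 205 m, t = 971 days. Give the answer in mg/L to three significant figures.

513 mg/L

For a continuous step input, C/C₀ ≈ ½·erfc((x−vt)/(2√(Dt))).
vt = 0.187 × 971 = 181.577 m and 2√(Dt) = 2√(0.449 × 971) = 41.76 m.
Argument (x−vt)/(2√(Dt)) = (205 − 181.577)/41.76 = 0.5609; ½·erfc(0.5609) = 0.2138.
C = 2400 × 0.2138 = 513 mg/L.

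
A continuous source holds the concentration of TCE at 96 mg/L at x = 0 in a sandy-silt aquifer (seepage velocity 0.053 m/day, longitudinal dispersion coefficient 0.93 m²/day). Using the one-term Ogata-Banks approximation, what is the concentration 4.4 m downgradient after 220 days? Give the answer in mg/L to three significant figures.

61.5 mg/L

For a continuous step input, C/C₀ ≈ ½·erfc((x−vt)/(2√(Dt))).
vt = 0.053 × 220 = 11.66 m and 2√(Dt) = 2√(0.93 × 220) = 28.61 m.
Argument (x−vt)/(2√(Dt)) = (4.4 − 11.66)/28.61 = -0.2538; ½·erfc(-0.2538) = 0.6402.
C = 96 × 0.6402 = 61.5 mg/L.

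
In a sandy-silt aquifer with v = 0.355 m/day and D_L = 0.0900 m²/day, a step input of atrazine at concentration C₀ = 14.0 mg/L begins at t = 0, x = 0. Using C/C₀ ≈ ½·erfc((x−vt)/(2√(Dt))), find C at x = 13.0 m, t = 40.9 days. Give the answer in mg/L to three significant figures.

9.97 mg/L

For a continuous step input, C/C₀ ≈ ½·erfc((x−vt)/(2√(Dt))).
vt = 0.355 × 40.9 = 14.5195 m and 2√(Dt) = 2√(0.0900 × 40.9) = 3.837 m.
Argument (x−vt)/(2√(Dt)) = (13.0 − 14.5195)/3.837 = -0.3960; ½·erfc(-0.3960) = 0.7123.
C = 14.0 × 0.7123 = 9.97 mg/L.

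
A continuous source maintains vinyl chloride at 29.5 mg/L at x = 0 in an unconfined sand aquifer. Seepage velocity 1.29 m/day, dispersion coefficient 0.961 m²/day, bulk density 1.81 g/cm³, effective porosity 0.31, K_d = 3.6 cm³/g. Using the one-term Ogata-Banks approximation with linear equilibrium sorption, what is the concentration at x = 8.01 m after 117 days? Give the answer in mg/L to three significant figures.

10.6 mg/L

Retardation factor R = 1 + ρ_b·K_d/n = 1 + 1.81 × 3.6/0.31 = 22.02.
Sorption retards both mechanisms: v_R = v/R = 0.05858 m/day, D_R = D/R = 0.04364 m²/day.
v_R·t = 0.05858 × 117 = 6.85386 m; 2√(D_R t) = 4.519 m; argument = (8.01 − 6.85386)/4.519 = 0.2558.
C = C₀ × ½·erfc(0.2558) = 29.5 × 0.3588 = 10.6 mg/L.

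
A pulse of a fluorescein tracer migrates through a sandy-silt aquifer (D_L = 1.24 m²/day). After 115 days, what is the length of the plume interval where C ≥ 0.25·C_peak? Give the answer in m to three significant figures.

56.2 m

The plume is Gaussian with σ = √(2Dt) = √(2 × 1.24 × 115) = 16.89 m.
C/C_peak = exp(−Δx²/(2σ²)) = 0.25 ⇒ Δx = σ·√(−2 ln 0.25) = 16.89 × 1.665 = 28.12 m.
Width = 2Δx = 56.2 m.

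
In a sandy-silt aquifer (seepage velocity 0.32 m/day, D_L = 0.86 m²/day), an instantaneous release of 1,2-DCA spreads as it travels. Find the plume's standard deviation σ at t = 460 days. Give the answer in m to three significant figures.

Dispersive spreading gives a Gaussian with σ² = 2Dt; advection only shifts the center.
σ = √(2 × 0.86 × 460) = 28.1 m.

28.1 m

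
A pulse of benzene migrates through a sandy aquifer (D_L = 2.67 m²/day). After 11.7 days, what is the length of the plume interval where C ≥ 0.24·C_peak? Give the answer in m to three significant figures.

The plume is Gaussian with σ = √(2Dt) = √(2 × 2.67 × 11.7) = 7.904 m.
C/C_peak = exp(−Δx²/(2σ²)) = 0.24 ⇒ Δx = σ·√(−2 ln 0.24) = 7.904 × 1.689 = 13.35 m.
Width = 2Δx = 26.7 m.

26.7 m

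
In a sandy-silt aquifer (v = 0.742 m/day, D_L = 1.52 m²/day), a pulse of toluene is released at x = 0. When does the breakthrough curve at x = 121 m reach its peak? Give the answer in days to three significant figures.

160 days

For the 1D instantaneous-source solution, setting ∂C/∂t = 0 at fixed x gives v²t² + 2Dt − x² = 0, so t = (√(D² + v²x²) − D)/v².
√(D² + v²x²) = √(1.52² + 0.742² × 121²) = 89.79; v² = 0.550564.
t = (89.79 − 1.52)/0.550564 = 160 days (vs. the pure-advection estimate x/v = 163 d).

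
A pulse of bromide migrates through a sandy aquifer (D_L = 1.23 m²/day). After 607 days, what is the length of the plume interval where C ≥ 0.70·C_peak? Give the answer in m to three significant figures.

The plume is Gaussian with σ = √(2Dt) = √(2 × 1.23 × 607) = 38.64 m.
C/C_peak = exp(−Δx²/(2σ²)) = 0.70 ⇒ Δx = σ·√(−2 ln 0.70) = 38.64 × 0.8446 = 32.64 m.
Width = 2Δx = 65.3 m.

65.3 m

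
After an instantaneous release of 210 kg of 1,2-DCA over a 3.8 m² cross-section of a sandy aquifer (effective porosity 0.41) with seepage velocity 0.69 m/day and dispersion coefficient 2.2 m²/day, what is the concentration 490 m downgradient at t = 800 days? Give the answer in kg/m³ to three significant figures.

0.525 kg/m³

For an instantaneous plane source, C(x,t) = M/(n_e·A·√(4πDt)) · exp(−(x−vt)²/(4Dt)), with n_e·A the pore (flow) area.
Plume center vt = 0.69 × 800 = 552 m, so the well at 490 m is 62 m upgradient of the peak.
√(4πDt) = 148.7 m, giving peak height M/(n_e·A·√(4πDt)) = 210/(0.41 × 3.8 × 148.7) = 0.9064 kg/m³.
(x−vt)²/(4Dt) = (-62)²/(4 × 2.2 × 800) = 0.5460; exp(−0.5460) = 0.5793.
C = 0.9064 × 0.5793 = 0.525 kg/m³.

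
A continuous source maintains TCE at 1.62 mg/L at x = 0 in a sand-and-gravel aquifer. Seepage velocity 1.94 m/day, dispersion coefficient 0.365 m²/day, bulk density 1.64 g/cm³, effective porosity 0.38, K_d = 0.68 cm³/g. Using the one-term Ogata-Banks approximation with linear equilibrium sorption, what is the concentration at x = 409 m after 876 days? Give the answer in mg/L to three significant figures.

Retardation factor R = 1 + ρ_b·K_d/n = 1 + 1.64 × 0.68/0.38 = 3.935.
Sorption retards both mechanisms: v_R = v/R = 0.4930 m/day, D_R = D/R = 0.09276 m²/day.
v_R·t = 0.4930 × 876 = 431.868 m; 2√(D_R t) = 18.03 m; argument = (409 − 431.868)/18.03 = -1.268.
C = C₀ × ½·erfc(-1.268) = 1.62 × 0.9635 = 1.56 mg/L.

1.56 mg/L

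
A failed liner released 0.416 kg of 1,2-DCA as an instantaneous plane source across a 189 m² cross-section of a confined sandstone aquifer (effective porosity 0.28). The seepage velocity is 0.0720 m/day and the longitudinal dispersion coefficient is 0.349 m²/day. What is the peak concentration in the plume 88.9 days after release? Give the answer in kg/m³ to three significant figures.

0.000398 kg/m³

The peak of an instantaneous 1D plume sits at x = vt; there the Gaussian factor is 1 and C_max = M/(n_e·A·√(4πDt)), where n_e·A is the pore area the mass is dissolved in.
√(4πDt) = √(4π × 0.349 × 88.9) = 19.75 m, so C_max = 0.416/(0.28 × 189 × 19.75) = 0.000398 kg/m³.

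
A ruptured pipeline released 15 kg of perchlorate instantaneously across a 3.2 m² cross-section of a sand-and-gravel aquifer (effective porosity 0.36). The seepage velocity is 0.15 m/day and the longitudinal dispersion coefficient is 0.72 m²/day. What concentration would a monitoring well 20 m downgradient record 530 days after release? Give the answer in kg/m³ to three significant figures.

For an instantaneous plane source, C(x,t) = M/(n_e·A·√(4πDt)) · exp(−(x−vt)²/(4Dt)), with n_e·A the pore (flow) area.
Plume center vt = 0.15 × 530 = 79.5 m, so the well at 20 m is 59.5 m upgradient of the peak.
√(4πDt) = 69.25 m, giving peak height M/(n_e·A·√(4πDt)) = 15/(0.36 × 3.2 × 69.25) = 0.1880 kg/m³.
(x−vt)²/(4Dt) = (-59.5)²/(4 × 0.72 × 530) = 2.319; exp(−2.319) = 0.09837.
C = 0.1880 × 0.09837 = 0.0185 kg/m³.

0.0185 kg/m³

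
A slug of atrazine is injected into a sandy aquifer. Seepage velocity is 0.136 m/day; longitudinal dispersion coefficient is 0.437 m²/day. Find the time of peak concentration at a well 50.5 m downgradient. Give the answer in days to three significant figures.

For the 1D instantaneous-source solution, setting ∂C/∂t = 0 at fixed x gives v²t² + 2Dt − x² = 0, so t = (√(D² + v²x²) − D)/v².
√(D² + v²x²) = √(0.437² + 0.136² × 50.5²) = 6.882; v² = 0.018496.
t = (6.882 − 0.437)/0.018496 = 348 days (vs. the pure-advection estimate x/v = 371 d).

348 days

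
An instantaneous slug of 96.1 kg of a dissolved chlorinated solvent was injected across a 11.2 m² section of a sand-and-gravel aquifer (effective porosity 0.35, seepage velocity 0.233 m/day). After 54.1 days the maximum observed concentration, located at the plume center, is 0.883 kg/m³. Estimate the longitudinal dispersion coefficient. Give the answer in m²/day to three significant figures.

1.13 m²/day

At the plume center C_max = M/(n_e·A·√(4πDt)), so D = M²/(4πt·(n_e·A·C_max)²).
n_e·A·C_max = 0.35 × 11.2 × 0.883 = 3.461 kg/m.
D = 96.1²/(4π × 54.1 × 3.461²) = 1.13 m²/day.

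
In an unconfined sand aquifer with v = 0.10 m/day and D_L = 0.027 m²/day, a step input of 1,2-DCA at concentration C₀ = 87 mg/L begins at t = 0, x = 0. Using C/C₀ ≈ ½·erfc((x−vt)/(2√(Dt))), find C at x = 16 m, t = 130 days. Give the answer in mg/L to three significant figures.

11.2 mg/L

For a continuous step input, C/C₀ ≈ ½·erfc((x−vt)/(2√(Dt))).
vt = 0.10 × 130 = 13 m and 2√(Dt) = 2√(0.027 × 130) = 3.747 m.
Argument (x−vt)/(2√(Dt)) = (16 − 13)/3.747 = 0.8006; ½·erfc(0.8006) = 0.1288.
C = 87 × 0.1288 = 11.2 mg/L.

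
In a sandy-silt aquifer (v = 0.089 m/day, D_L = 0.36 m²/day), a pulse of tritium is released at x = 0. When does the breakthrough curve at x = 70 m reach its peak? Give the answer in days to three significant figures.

For the 1D instantaneous-source solution, setting ∂C/∂t = 0 at fixed x gives v²t² + 2Dt − x² = 0, so t = (√(D² + v²x²) − D)/v².
√(D² + v²x²) = √(0.36² + 0.089² × 70²) = 6.240; v² = 0.007921.
t = (6.240 − 0.36)/0.007921 = 742 days (vs. the pure-advection estimate x/v = 787 d).

742 days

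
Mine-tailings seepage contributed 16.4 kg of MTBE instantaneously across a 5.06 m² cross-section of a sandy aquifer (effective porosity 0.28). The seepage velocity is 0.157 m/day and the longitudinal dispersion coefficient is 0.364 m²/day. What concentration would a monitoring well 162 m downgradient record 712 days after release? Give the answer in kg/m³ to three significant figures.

For an instantaneous plane source, C(x,t) = M/(n_e·A·√(4πDt)) · exp(−(x−vt)²/(4Dt)), with n_e·A the pore (flow) area.
Plume center vt = 0.157 × 712 = 111.784 m, so the well at 162 m is 50.216 m downgradient of the peak.
√(4πDt) = 57.07 m, giving peak height M/(n_e·A·√(4πDt)) = 16.4/(0.28 × 5.06 × 57.07) = 0.2028 kg/m³.
(x−vt)²/(4Dt) = (50.216)²/(4 × 0.364 × 712) = 2.432; exp(−2.432) = 0.08786.
C = 0.2028 × 0.08786 = 0.0178 kg/m³.

0.0178 kg/m³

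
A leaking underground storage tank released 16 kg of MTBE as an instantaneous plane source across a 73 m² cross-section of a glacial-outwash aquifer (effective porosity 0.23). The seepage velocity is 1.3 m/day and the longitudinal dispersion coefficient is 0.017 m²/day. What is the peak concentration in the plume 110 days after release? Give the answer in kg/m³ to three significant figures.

The peak of an instantaneous 1D plume sits at x = vt; there the Gaussian factor is 1 and C_max = M/(n_e·A·√(4πDt)), where n_e·A is the pore area the mass is dissolved in.
√(4πDt) = √(4π × 0.017 × 110) = 4.848 m, so C_max = 16/(0.23 × 73 × 4.848) = 0.197 kg/m³.

0.197 kg/m³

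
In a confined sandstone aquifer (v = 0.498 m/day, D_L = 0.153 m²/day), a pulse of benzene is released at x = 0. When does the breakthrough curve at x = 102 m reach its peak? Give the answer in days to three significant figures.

For the 1D instantaneous-source solution, setting ∂C/∂t = 0 at fixed x gives v²t² + 2Dt − x² = 0, so t = (√(D² + v²x²) − D)/v².
√(D² + v²x²) = √(0.153² + 0.498² × 102²) = 50.80; v² = 0.248004.
t = (50.80 − 0.153)/0.248004 = 204 days (vs. the pure-advection estimate x/v = 205 d).

204 days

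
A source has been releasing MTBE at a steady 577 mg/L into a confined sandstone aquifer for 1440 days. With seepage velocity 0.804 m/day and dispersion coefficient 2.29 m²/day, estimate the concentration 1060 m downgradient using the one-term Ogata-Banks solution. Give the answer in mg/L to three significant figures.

511 mg/L

For a continuous step input, C/C₀ ≈ ½·erfc((x−vt)/(2√(Dt))).
vt = 0.804 × 1440 = 1157.76 m and 2√(Dt) = 2√(2.29 × 1440) = 114.8 m.
Argument (x−vt)/(2√(Dt)) = (1060 − 1157.76)/114.8 = -0.8516; ½·erfc(-0.8516) = 0.8858.
C = 577 × 0.8858 = 511 mg/L.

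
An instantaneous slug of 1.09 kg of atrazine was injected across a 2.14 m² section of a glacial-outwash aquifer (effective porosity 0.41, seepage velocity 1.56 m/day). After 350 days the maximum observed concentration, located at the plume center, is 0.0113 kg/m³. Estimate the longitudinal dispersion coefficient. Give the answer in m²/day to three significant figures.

At the plume center C_max = M/(n_e·A·√(4πDt)), so D = M²/(4πt·(n_e·A·C_max)²).
n_e·A·C_max = 0.41 × 2.14 × 0.0113 = 0.009915 kg/m.
D = 1.09²/(4π × 350 × 0.009915²) = 2.75 m²/day.

2.75 m²/day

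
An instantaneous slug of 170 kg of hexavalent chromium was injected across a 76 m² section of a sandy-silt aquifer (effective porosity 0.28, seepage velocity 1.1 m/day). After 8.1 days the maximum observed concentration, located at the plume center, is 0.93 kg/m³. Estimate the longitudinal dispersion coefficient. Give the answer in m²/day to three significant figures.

0.725 m²/day

At the plume center C_max = M/(n_e·A·√(4πDt)), so D = M²/(4πt·(n_e·A·C_max)²).
n_e·A·C_max = 0.28 × 76 × 0.93 = 19.79 kg/m.
D = 170²/(4π × 8.1 × 19.79²) = 0.725 m²/day.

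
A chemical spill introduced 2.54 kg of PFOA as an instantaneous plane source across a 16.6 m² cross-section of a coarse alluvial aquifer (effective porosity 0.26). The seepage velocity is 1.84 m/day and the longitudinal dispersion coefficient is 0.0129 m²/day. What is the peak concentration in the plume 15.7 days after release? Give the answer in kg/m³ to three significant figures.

The peak of an instantaneous 1D plume sits at x = vt; there the Gaussian factor is 1 and C_max = M/(n_e·A·√(4πDt)), where n_e·A is the pore area the mass is dissolved in.
√(4πDt) = √(4π × 0.0129 × 15.7) = 1.595 m, so C_max = 2.54/(0.26 × 16.6 × 1.595) = 0.369 kg/m³.

0.369 kg/m³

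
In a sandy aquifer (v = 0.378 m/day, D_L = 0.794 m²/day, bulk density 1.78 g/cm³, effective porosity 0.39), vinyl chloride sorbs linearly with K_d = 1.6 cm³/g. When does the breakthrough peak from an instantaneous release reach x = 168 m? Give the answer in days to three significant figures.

3640 days

Retardation factor R = 1 + ρ_b·K_d/n = 1 + 1.78 × 1.6/0.39 = 8.303.
Sorption retards both mechanisms: v_R = v/R = 0.04553 m/day, D_R = D/R = 0.09563 m²/day.
Peak time from v_R²t² + 2D_R t − x² = 0: t = (√(D_R² + v_R²x²) − D_R)/v_R².
√(D_R² + v_R²x²) = √(0.09563² + 0.04553² × 168²) = 7.650; v_R² = 0.002073.
t = (7.650 − 0.09563)/0.002073 = 3640 days.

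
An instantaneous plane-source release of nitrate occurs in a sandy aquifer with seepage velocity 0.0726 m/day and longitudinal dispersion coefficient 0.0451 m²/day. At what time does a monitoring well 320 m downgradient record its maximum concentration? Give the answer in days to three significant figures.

4400 days

For the 1D instantaneous-source solution, setting ∂C/∂t = 0 at fixed x gives v²t² + 2Dt − x² = 0, so t = (√(D² + v²x²) − D)/v².
√(D² + v²x²) = √(0.0451² + 0.0726² × 320²) = 23.23; v² = 0.00527076.
t = (23.23 − 0.0451)/0.00527076 = 4400 days (vs. the pure-advection estimate x/v = 4410 d).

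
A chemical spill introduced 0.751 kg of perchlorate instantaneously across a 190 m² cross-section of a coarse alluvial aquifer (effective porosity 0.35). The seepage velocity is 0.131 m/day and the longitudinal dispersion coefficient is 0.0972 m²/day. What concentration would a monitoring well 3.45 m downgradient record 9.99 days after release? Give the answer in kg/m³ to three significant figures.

For an instantaneous plane source, C(x,t) = M/(n_e·A·√(4πDt)) · exp(−(x−vt)²/(4Dt)), with n_e·A the pore (flow) area.
Plume center vt = 0.131 × 9.99 = 1.30869 m, so the well at 3.45 m is 2.14131 m downgradient of the peak.
√(4πDt) = 3.493 m, giving peak height M/(n_e·A·√(4πDt)) = 0.751/(0.35 × 190 × 3.493) = 0.003233 kg/m³.
(x−vt)²/(4Dt) = (2.14131)²/(4 × 0.0972 × 9.99) = 1.181; exp(−1.181) = 0.3070.
C = 0.003233 × 0.3070 = 0.000993 kg/m³.

0.000993 kg/m³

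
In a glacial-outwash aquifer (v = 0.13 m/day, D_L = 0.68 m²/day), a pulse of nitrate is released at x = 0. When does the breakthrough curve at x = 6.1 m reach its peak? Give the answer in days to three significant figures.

21.6 days

For the 1D instantaneous-source solution, setting ∂C/∂t = 0 at fixed x gives v²t² + 2Dt − x² = 0, so t = (√(D² + v²x²) − D)/v².
√(D² + v²x²) = √(0.68² + 0.13² × 6.1²) = 1.045; v² = 0.0169.
t = (1.045 − 0.68)/0.0169 = 21.6 days (vs. the pure-advection estimate x/v = 46.9 d).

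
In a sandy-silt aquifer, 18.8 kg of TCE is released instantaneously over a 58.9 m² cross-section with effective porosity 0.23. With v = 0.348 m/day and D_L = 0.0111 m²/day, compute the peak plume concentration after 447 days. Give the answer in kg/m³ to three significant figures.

0.176 kg/m³

The peak of an instantaneous 1D plume sits at x = vt; there the Gaussian factor is 1 and C_max = M/(n_e·A·√(4πDt)), where n_e·A is the pore area the mass is dissolved in.
√(4πDt) = √(4π × 0.0111 × 447) = 7.896 m, so C_max = 18.8/(0.23 × 58.9 × 7.896) = 0.176 kg/m³.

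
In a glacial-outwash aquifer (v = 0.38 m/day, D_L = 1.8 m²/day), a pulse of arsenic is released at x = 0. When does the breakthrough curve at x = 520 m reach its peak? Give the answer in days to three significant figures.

1360 days

For the 1D instantaneous-source solution, setting ∂C/∂t = 0 at fixed x gives v²t² + 2Dt − x² = 0, so t = (√(D² + v²x²) − D)/v².
√(D² + v²x²) = √(1.8² + 0.38² × 520²) = 197.6; v² = 0.1444.
t = (197.6 − 1.8)/0.1444 = 1360 days (vs. the pure-advection estimate x/v = 1370 d).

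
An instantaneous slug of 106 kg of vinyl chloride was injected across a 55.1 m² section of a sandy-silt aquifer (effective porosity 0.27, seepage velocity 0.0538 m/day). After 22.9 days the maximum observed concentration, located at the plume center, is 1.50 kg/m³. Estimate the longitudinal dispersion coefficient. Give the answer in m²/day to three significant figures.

At the plume center C_max = M/(n_e·A·√(4πDt)), so D = M²/(4πt·(n_e·A·C_max)²).
n_e·A·C_max = 0.27 × 55.1 × 1.50 = 22.32 kg/m.
D = 106²/(4π × 22.9 × 22.32²) = 0.0784 m²/day.

0.0784 m²/day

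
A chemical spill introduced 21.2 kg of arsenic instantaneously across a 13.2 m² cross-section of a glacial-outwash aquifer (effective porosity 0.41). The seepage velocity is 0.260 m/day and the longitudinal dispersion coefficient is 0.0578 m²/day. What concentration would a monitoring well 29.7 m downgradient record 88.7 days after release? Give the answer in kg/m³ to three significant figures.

For an instantaneous plane source, C(x,t) = M/(n_e·A·√(4πDt)) · exp(−(x−vt)²/(4Dt)), with n_e·A the pore (flow) area.
Plume center vt = 0.260 × 88.7 = 23.062 m, so the well at 29.7 m is 6.638 m downgradient of the peak.
√(4πDt) = 8.027 m, giving peak height M/(n_e·A·√(4πDt)) = 21.2/(0.41 × 13.2 × 8.027) = 0.4880 kg/m³.
(x−vt)²/(4Dt) = (6.638)²/(4 × 0.0578 × 88.7) = 2.149; exp(−2.149) = 0.1166.
C = 0.4880 × 0.1166 = 0.0569 kg/m³.

0.0569 kg/m³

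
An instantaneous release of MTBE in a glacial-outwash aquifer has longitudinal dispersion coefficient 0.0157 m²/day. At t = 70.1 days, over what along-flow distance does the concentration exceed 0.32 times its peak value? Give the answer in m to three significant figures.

4.48 m

The plume is Gaussian with σ = √(2Dt) = √(2 × 0.0157 × 70.1) = 1.484 m.
C/C_peak = exp(−Δx²/(2σ²)) = 0.32 ⇒ Δx = σ·√(−2 ln 0.32) = 1.484 × 1.510 = 2.241 m.
Width = 2Δx = 4.48 m.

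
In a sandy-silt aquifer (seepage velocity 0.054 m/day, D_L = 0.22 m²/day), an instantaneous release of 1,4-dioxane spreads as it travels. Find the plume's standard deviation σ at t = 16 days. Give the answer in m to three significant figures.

2.65 m

Dispersive spreading gives a Gaussian with σ² = 2Dt; advection only shifts the center.
σ = √(2 × 0.22 × 16) = 2.65 m.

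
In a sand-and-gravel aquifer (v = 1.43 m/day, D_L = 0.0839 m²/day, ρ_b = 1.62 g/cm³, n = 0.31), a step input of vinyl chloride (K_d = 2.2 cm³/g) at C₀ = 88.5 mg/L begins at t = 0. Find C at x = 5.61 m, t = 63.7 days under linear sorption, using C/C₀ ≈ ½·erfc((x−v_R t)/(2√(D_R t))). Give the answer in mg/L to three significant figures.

85.4 mg/L

Retardation factor R = 1 + ρ_b·K_d/n = 1 + 1.62 × 2.2/0.31 = 12.50.
Sorption retards both mechanisms: v_R = v/R = 0.1144 m/day, D_R = D/R = 0.006712 m²/day.
v_R·t = 0.1144 × 63.7 = 7.28728 m; 2√(D_R t) = 1.308 m; argument = (5.61 − 7.28728)/1.308 = -1.282.
C = C₀ × ½·erfc(-1.282) = 88.5 × 0.9651 = 85.4 mg/L.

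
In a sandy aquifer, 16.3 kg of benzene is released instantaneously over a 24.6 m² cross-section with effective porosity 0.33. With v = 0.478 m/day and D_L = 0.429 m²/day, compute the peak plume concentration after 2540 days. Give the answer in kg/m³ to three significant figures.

0.0172 kg/m³

The peak of an instantaneous 1D plume sits at x = vt; there the Gaussian factor is 1 and C_max = M/(n_e·A·√(4πDt)), where n_e·A is the pore area the mass is dissolved in.
√(4πDt) = √(4π × 0.429 × 2540) = 117.0 m, so C_max = 16.3/(0.33 × 24.6 × 117.0) = 0.0172 kg/m³.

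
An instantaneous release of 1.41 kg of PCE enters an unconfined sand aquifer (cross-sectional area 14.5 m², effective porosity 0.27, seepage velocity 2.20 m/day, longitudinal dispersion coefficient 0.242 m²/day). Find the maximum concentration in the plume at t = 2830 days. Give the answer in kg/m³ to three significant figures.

0.00388 kg/m³

The peak of an instantaneous 1D plume sits at x = vt; there the Gaussian factor is 1 and C_max = M/(n_e·A·√(4πDt)), where n_e·A is the pore area the mass is dissolved in.
√(4πDt) = √(4π × 0.242 × 2830) = 92.77 m, so C_max = 1.41/(0.27 × 14.5 × 92.77) = 0.00388 kg/m³.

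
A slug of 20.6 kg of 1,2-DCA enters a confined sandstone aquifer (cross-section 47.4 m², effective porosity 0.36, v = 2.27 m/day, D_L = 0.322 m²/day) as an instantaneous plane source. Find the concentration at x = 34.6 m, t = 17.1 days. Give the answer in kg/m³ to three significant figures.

For an instantaneous plane source, C(x,t) = M/(n_e·A·√(4πDt)) · exp(−(x−vt)²/(4Dt)), with n_e·A the pore (flow) area.
Plume center vt = 2.27 × 17.1 = 38.817 m, so the well at 34.6 m is 4.217 m upgradient of the peak.
√(4πDt) = 8.318 m, giving peak height M/(n_e·A·√(4πDt)) = 20.6/(0.36 × 47.4 × 8.318) = 0.1451 kg/m³.
(x−vt)²/(4Dt) = (-4.217)²/(4 × 0.322 × 17.1) = 0.8074; exp(−0.8074) = 0.4460.
C = 0.1451 × 0.4460 = 0.0647 kg/m³.

0.0647 kg/m³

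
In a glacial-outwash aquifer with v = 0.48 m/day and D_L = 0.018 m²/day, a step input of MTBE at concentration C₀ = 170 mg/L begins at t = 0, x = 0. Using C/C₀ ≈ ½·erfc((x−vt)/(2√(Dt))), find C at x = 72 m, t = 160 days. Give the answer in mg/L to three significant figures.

166 mg/L

For a continuous step input, C/C₀ ≈ ½·erfc((x−vt)/(2√(Dt))).
vt = 0.48 × 160 = 76.8 m and 2√(Dt) = 2√(0.018 × 160) = 3.394 m.
Argument (x−vt)/(2√(Dt)) = (72 − 76.8)/3.394 = -1.414; ½·erfc(-1.414) = 0.9772.
C = 170 × 0.9772 = 166 mg/L.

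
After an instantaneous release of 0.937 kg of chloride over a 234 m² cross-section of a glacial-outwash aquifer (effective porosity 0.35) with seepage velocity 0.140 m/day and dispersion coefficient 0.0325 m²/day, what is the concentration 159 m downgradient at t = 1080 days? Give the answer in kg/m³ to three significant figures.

For an instantaneous plane source, C(x,t) = M/(n_e·A·√(4πDt)) · exp(−(x−vt)²/(4Dt)), with n_e·A the pore (flow) area.
Plume center vt = 0.140 × 1080 = 151.2 m, so the well at 159 m is 7.8 m downgradient of the peak.
√(4πDt) = 21.00 m, giving peak height M/(n_e·A·√(4πDt)) = 0.937/(0.35 × 234 × 21.00) = 0.0005448 kg/m³.
(x−vt)²/(4Dt) = (7.8)²/(4 × 0.0325 × 1080) = 0.4333; exp(−0.4333) = 0.6484.
C = 0.0005448 × 0.6484 = 0.000353 kg/m³.

0.000353 kg/m³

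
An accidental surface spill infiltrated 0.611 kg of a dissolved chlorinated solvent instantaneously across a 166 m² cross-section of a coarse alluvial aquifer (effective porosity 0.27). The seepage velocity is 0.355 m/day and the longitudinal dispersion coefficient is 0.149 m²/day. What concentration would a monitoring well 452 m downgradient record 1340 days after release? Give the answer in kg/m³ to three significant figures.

0.000135 kg/m³

For an instantaneous plane source, C(x,t) = M/(n_e·A·√(4πDt)) · exp(−(x−vt)²/(4Dt)), with n_e·A the pore (flow) area.
Plume center vt = 0.355 × 1340 = 475.7 m, so the well at 452 m is 23.7 m upgradient of the peak.
√(4πDt) = 50.09 m, giving peak height M/(n_e·A·√(4πDt)) = 0.611/(0.27 × 166 × 50.09) = 0.0002722 kg/m³.
(x−vt)²/(4Dt) = (-23.7)²/(4 × 0.149 × 1340) = 0.7033; exp(−0.7033) = 0.4949.
C = 0.0002722 × 0.4949 = 0.000135 kg/m³.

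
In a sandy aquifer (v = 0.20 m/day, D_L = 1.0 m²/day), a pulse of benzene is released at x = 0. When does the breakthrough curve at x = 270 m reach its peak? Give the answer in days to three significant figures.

For the 1D instantaneous-source solution, setting ∂C/∂t = 0 at fixed x gives v²t² + 2Dt − x² = 0, so t = (√(D² + v²x²) − D)/v².
√(D² + v²x²) = √(1.0² + 0.20² × 270²) = 54.01; v² = 0.04.
t = (54.01 − 1.0)/0.04 = 1330 days (vs. the pure-advection estimate x/v = 1350 d).

1330 days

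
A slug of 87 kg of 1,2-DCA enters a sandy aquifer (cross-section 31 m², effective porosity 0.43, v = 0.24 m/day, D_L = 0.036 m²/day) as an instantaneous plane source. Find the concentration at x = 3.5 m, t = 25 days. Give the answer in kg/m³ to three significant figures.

For an instantaneous plane source, C(x,t) = M/(n_e·A·√(4πDt)) · exp(−(x−vt)²/(4Dt)), with n_e·A the pore (flow) area.
Plume center vt = 0.24 × 25 = 6 m, so the well at 3.5 m is 2.5 m upgradient of the peak.
√(4πDt) = 3.363 m, giving peak height M/(n_e·A·√(4πDt)) = 87/(0.43 × 31 × 3.363) = 1.941 kg/m³.
(x−vt)²/(4Dt) = (-2.5)²/(4 × 0.036 × 25) = 1.736; exp(−1.736) = 0.1762.
C = 1.941 × 0.1762 = 0.342 kg/m³.

0.342 kg/m³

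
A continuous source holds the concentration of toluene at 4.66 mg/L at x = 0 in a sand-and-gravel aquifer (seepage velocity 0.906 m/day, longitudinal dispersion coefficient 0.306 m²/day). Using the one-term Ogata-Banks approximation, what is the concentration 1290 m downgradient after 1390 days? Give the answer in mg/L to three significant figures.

0.683 mg/L

For a continuous step input, C/C₀ ≈ ½·erfc((x−vt)/(2√(Dt))).
vt = 0.906 × 1390 = 1259.34 m and 2√(Dt) = 2√(0.306 × 1390) = 41.25 m.
Argument (x−vt)/(2√(Dt)) = (1290 − 1259.34)/41.25 = 0.7433; ½·erfc(0.7433) = 0.1466.
C = 4.66 × 0.1466 = 0.683 mg/L.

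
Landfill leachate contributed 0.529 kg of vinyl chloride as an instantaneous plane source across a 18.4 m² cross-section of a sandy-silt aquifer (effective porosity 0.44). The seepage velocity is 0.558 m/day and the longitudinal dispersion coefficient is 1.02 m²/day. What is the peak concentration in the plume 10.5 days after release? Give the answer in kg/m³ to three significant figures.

The peak of an instantaneous 1D plume sits at x = vt; there the Gaussian factor is 1 and C_max = M/(n_e·A·√(4πDt)), where n_e·A is the pore area the mass is dissolved in.
√(4πDt) = √(4π × 1.02 × 10.5) = 11.60 m, so C_max = 0.529/(0.44 × 18.4 × 11.60) = 0.00563 kg/m³.

0.00563 kg/m³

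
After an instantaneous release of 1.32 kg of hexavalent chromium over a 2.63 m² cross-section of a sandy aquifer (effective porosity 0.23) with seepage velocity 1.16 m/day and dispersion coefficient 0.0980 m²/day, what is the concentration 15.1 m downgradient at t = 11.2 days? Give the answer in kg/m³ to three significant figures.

0.214 kg/m³

For an instantaneous plane source, C(x,t) = M/(n_e·A·√(4πDt)) · exp(−(x−vt)²/(4Dt)), with n_e·A the pore (flow) area.
Plume center vt = 1.16 × 11.2 = 12.992 m, so the well at 15.1 m is 2.108 m downgradient of the peak.
√(4πDt) = 3.714 m, giving peak height M/(n_e·A·√(4πDt)) = 1.32/(0.23 × 2.63 × 3.714) = 0.5876 kg/m³.
(x−vt)²/(4Dt) = (2.108)²/(4 × 0.0980 × 11.2) = 1.012; exp(−1.012) = 0.3635.
C = 0.5876 × 0.3635 = 0.214 kg/m³.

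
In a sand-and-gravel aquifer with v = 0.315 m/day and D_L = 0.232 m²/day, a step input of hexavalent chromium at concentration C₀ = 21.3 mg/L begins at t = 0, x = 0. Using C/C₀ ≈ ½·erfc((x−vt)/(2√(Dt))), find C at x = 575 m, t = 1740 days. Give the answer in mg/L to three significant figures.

For a continuous step input, C/C₀ ≈ ½·erfc((x−vt)/(2√(Dt))).
vt = 0.315 × 1740 = 548.1 m and 2√(Dt) = 2√(0.232 × 1740) = 40.18 m.
Argument (x−vt)/(2√(Dt)) = (575 − 548.1)/40.18 = 0.6695; ½·erfc(0.6695) = 0.1719.
C = 21.3 × 0.1719 = 3.66 mg/L.

3.66 mg/L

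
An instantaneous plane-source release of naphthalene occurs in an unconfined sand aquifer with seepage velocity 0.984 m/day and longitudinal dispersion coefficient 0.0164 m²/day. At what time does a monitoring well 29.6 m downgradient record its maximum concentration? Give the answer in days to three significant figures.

For the 1D instantaneous-source solution, setting ∂C/∂t = 0 at fixed x gives v²t² + 2Dt − x² = 0, so t = (√(D² + v²x²) − D)/v².
√(D² + v²x²) = √(0.0164² + 0.984² × 29.6²) = 29.13; v² = 0.968256.
t = (29.13 − 0.0164)/0.968256 = 30.1 days (vs. the pure-advection estimate x/v = 30.1 d).

30.1 days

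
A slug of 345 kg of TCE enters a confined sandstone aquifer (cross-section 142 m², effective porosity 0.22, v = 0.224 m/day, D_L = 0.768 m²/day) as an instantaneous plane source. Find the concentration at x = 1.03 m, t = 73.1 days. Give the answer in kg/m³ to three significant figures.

For an instantaneous plane source, C(x,t) = M/(n_e·A·√(4πDt)) · exp(−(x−vt)²/(4Dt)), with n_e·A the pore (flow) area.
Plume center vt = 0.224 × 73.1 = 16.3744 m, so the well at 1.03 m is 15.3444 m upgradient of the peak.
√(4πDt) = 26.56 m, giving peak height M/(n_e·A·√(4πDt)) = 345/(0.22 × 142 × 26.56) = 0.4158 kg/m³.
(x−vt)²/(4Dt) = (-15.3444)²/(4 × 0.768 × 73.1) = 1.048; exp(−1.048) = 0.3506.
C = 0.4158 × 0.3506 = 0.146 kg/m³.

0.146 kg/m³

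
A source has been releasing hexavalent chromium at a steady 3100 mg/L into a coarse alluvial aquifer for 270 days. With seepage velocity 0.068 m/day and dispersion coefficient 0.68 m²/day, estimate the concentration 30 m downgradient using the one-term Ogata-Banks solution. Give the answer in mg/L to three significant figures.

For a continuous step input, C/C₀ ≈ ½·erfc((x−vt)/(2√(Dt))).
vt = 0.068 × 270 = 18.36 m and 2√(Dt) = 2√(0.68 × 270) = 27.10 m.
Argument (x−vt)/(2√(Dt)) = (30 − 18.36)/27.10 = 0.4295; ½·erfc(0.4295) = 0.2718.
C = 3100 × 0.2718 = 843 mg/L.

843 mg/L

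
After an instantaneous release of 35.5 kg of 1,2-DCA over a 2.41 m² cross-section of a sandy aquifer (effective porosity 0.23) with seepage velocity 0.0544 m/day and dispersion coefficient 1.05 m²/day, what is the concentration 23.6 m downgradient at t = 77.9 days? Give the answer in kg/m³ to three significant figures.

For an instantaneous plane source, C(x,t) = M/(n_e·A·√(4πDt)) · exp(−(x−vt)²/(4Dt)), with n_e·A the pore (flow) area.
Plume center vt = 0.0544 × 77.9 = 4.23776 m, so the well at 23.6 m is 19.36224 m downgradient of the peak.
√(4πDt) = 32.06 m, giving peak height M/(n_e·A·√(4πDt)) = 35.5/(0.23 × 2.41 × 32.06) = 1.998 kg/m³.
(x−vt)²/(4Dt) = (19.36224)²/(4 × 1.05 × 77.9) = 1.146; exp(−1.146) = 0.3179.
C = 1.998 × 0.3179 = 0.635 kg/m³.

0.635 kg/m³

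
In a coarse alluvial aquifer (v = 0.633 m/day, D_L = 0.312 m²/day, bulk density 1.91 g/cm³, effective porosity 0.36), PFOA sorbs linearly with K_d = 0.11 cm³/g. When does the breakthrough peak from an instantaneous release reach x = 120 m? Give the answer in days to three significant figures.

299 days

Retardation factor R = 1 + ρ_b·K_d/n = 1 + 1.91 × 0.11/0.36 = 1.584.
Sorption retards both mechanisms: v_R = v/R = 0.3996 m/day, D_R = D/R = 0.1970 m²/day.
Peak time from v_R²t² + 2D_R t − x² = 0: t = (√(D_R² + v_R²x²) − D_R)/v_R².
√(D_R² + v_R²x²) = √(0.1970² + 0.3996² × 120²) = 47.95; v_R² = 0.1597.
t = (47.95 − 0.1970)/0.1597 = 299 days.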